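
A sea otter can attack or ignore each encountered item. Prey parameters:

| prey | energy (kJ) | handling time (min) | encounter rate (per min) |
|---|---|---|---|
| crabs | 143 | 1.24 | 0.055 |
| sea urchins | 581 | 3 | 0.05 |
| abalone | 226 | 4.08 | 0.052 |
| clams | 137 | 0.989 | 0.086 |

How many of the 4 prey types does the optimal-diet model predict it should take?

4

E/h in descending order: sea urchins 194, clams 139, crabs 115, abalone 55.4 kJ/min. The optimal diet is the largest prefix of this list for which every included type satisfies E_i/h_i > R on the types above it.
Rate on top 1: 25.26. clams: 139 > 25.26 → include.
Rate on top 2: 33.06. crabs: 115 > 33.06 → include.
Rate on top 3: 37.37. abalone: 55.4 > 37.37 → include.
Optimal diet: sea urchins, clams, crabs, abalone — 4 of 4 types.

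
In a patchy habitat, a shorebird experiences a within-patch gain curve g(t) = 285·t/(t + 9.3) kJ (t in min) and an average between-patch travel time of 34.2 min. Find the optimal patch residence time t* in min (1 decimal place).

By the marginal value theorem, leave when the instantaneous gain rate g'(t) equals the habitat-wide average g(t)/(T + t).
g'(t) = 285·9.3/(t + 9.3)². Setting 285·9.3/(t+9.3)² = 285t/[(t+9.3)(34.2+t)] gives 9.3(34.2+t) = t(t+9.3), so t² = 9.3×34.2 = 318.1.
t* = √318.1 = 17.83 min.

17.8 min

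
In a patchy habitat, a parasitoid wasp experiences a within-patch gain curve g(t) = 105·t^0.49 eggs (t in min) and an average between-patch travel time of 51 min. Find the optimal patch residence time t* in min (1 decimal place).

49.0 min

Maximise g(t)/(T+t): set derivative to zero → g'(t)(T+t) = g(t).
g'(t) = 0.49·105·t^-0.51. Setting 0.49·105·t^-0.51 = 105·t^0.49/(51+t) gives 0.49(51+t) = t, so 0.51·t = 0.49×51.
t* = 0.49×51/0.51 = 49 min.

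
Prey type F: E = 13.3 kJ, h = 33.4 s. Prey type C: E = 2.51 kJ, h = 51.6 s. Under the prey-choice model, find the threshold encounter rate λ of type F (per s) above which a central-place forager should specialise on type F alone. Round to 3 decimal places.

At the threshold, the rate on type F alone equals the profitability of type C: λ·13.3/(1 + λ·33.4) = 2.51/51.6 = 0.04864.
Rearranging, λ(13.3 − 0.04864×33.4) = 0.04864, so λ = 0.04864/11.68 = 0.004166 per s.

0.004 per s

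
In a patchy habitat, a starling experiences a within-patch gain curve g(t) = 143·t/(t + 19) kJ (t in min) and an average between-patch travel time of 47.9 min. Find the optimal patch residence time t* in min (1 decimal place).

30.2 min

Maximise g(t)/(T+t): set derivative to zero → g'(t)(T+t) = g(t).
g'(t) = 143·19/(t + 19)². Setting 143·19/(t+19)² = 143t/[(t+19)(47.9+t)] gives 19(47.9+t) = t(t+19), so t² = 19×47.9 = 910.1.
t* = √910.1 = 30.17 min.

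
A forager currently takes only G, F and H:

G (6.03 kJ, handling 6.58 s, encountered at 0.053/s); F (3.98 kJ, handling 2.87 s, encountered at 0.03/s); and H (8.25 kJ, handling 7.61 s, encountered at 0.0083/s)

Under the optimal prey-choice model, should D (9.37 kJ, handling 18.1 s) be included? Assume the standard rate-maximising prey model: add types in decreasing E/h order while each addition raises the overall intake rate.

On G, F and H alone, R = ΣλE/(1+Σλh) = 0.5075/1.498 = 0.3388 kJ/s.
Profitability of D: 9.37/18.1 = 0.5177 kJ/s.
0.5177 > 0.3388, so adding D raises the average — include it.

Yes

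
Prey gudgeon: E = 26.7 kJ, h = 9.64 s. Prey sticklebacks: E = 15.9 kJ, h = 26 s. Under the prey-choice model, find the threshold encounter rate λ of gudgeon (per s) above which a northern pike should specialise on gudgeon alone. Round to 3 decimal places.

At the threshold, the rate on gudgeon alone equals the profitability of sticklebacks: λ·26.7/(1 + λ·9.64) = 15.9/26 = 0.6115.
Rearranging, λ(26.7 − 0.6115×9.64) = 0.6115, so λ = 0.6115/20.8 = 0.02939 per s.

0.029 per s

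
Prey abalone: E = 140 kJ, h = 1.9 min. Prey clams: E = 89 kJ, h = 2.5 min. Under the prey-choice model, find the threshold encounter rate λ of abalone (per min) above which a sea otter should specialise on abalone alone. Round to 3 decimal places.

The zero-one rule: include clams iff E₂/h₂ > λE₁/(1+λh₁). Equality gives the switch point.
λE₁h₂ = E₂ + λE₂h₁ ⇒ λ = E₂/(E₁h₂ − E₂h₁) = 89/(350 − 169.1) = 0.492 per min.

0.492 per min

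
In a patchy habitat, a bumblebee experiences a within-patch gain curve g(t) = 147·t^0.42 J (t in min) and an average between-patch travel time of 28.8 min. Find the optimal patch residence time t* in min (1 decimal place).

20.9 min

Maximise g(t)/(T+t): set derivative to zero → g'(t)(T+t) = g(t).
g'(t) = 0.42·147·t^-0.58. Setting 0.42·147·t^-0.58 = 147·t^0.42/(28.8+t) gives 0.42(28.8+t) = t, so 0.58·t = 0.42×28.8.
t* = 0.42×28.8/0.58 = 20.86 min.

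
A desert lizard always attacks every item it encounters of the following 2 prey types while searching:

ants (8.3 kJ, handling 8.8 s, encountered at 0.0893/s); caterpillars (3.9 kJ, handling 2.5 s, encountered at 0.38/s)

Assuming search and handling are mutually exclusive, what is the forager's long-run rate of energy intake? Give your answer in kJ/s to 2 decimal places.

R = (0.0893×8.3 + 0.38×3.9) / (1 + 0.0893×8.8 + 0.38×2.5) = 2.223/2.736 = 0.8126 kJ/s.

0.81 kJ/s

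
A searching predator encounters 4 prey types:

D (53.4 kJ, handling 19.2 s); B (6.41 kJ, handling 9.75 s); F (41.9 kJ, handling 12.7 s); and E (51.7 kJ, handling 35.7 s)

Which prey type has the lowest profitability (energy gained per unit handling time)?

B

Profitability E/h (kJ/s): D = 53.4/19.2 = 2.78, B = 6.41/9.75 = 0.657, F = 41.9/12.7 = 3.3, E = 51.7/35.7 = 1.45.
Ranked: F > D > E > B.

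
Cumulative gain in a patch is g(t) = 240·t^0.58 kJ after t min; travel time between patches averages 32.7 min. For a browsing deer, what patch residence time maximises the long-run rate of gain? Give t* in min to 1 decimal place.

45.2 min

Maximise g(t)/(T+t): set derivative to zero → g'(t)(T+t) = g(t).
g'(t) = 0.58·240·t^-0.42. Setting 0.58·240·t^-0.42 = 240·t^0.58/(32.7+t) gives 0.58(32.7+t) = t, so 0.42·t = 0.58×32.7.
t* = 0.58×32.7/0.42 = 45.16 min.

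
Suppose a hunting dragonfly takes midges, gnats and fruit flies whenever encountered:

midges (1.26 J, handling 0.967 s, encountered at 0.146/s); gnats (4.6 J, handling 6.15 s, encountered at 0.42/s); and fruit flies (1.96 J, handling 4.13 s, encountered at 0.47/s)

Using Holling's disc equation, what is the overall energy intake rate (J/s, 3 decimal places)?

0.536 J/s

Energy encountered per unit search time: 0.146×1.26 + 0.42×4.6 + 0.47×1.96 = 3.037 J/s.
Handling time per unit search time: 0.146×0.967 + 0.42×6.15 + 0.47×4.13 = 4.665.
Rate = 3.037/(1 + 4.665) = 0.5361 J/s.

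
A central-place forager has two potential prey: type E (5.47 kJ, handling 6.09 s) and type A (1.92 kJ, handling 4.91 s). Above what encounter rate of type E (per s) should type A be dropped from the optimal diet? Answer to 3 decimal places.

0.127 per s

At the threshold, the rate on type E alone equals the profitability of type A: λ·5.47/(1 + λ·6.09) = 1.92/4.91 = 0.391.
Rearranging, λ(5.47 − 0.391×6.09) = 0.391, so λ = 0.391/3.089 = 0.1266 per s.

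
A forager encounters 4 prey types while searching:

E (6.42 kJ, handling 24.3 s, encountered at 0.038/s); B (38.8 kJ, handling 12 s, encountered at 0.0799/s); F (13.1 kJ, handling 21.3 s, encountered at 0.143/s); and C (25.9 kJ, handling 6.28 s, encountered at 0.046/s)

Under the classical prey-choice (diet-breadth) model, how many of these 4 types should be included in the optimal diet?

2

Rank by E/h (kJ/s): C 4.12, B 3.23, F 0.615, E 0.264. Include each in turn until the next type's E/h falls below the running intake rate.
Rate on top 1: 0.9244. B: 3.23 > 0.9244 → include.
Rate on top 2: 1.909. F: 0.615 < 1.909 → exclude; stop.
Optimal diet: C, B — 2 of 4 types.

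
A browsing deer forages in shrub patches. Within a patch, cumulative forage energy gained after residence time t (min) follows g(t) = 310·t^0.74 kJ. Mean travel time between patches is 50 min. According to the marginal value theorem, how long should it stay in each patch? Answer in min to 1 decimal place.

Optimal t* satisfies g'(t*) = g(t*)/(T + t*).
g'(t) = 0.74·310·t^-0.26. Setting 0.74·310·t^-0.26 = 310·t^0.74/(50+t) gives 0.74(50+t) = t, so 0.26·t = 0.74×50.
t* = 0.74×50/0.26 = 142.3 min.

142.3 min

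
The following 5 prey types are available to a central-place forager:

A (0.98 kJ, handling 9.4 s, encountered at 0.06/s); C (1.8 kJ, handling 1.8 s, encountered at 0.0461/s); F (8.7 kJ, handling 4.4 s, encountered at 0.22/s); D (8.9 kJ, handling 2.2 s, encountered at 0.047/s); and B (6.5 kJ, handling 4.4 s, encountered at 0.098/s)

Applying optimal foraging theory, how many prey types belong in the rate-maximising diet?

3

E/h in descending order: D 4.05, F 1.98, B 1.48, C 1, A 0.104 kJ/s. The optimal diet is the largest prefix of this list for which every included type satisfies E_i/h_i > R on the types above it.
Rate on top 1: 0.3791. F: 1.98 > 0.3791 → include.
Rate on top 2: 1.126. B: 1.48 > 1.126 → include.
Rate on top 3: 1.186. C: 1 < 1.186 → exclude; stop.
Optimal diet: D, F, B — 3 of 5 types.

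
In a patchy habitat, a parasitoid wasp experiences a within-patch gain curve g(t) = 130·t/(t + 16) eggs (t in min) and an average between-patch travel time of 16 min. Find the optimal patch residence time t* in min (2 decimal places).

Maximise g(t)/(T+t): set derivative to zero → g'(t)(T+t) = g(t).
g'(t) = 130·16/(t + 16)². Setting 130·16/(t+16)² = 130t/[(t+16)(16+t)] gives 16(16+t) = t(t+16), so t² = 16×16 = 256.
t* = √256 = 16 min.

16.00 min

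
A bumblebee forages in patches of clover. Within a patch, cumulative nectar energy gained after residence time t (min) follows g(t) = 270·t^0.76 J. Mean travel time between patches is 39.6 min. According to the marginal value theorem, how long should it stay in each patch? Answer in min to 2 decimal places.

Optimal t* satisfies g'(t*) = g(t*)/(T + t*).
g'(t) = 0.76·270·t^-0.24. Setting 0.76·270·t^-0.24 = 270·t^0.76/(39.6+t) gives 0.76(39.6+t) = t, so 0.24·t = 0.76×39.6.
t* = 0.76×39.6/0.24 = 125.4 min.

125.40 min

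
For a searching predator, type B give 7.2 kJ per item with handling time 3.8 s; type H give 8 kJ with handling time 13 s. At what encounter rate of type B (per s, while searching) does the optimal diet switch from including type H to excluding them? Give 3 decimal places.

At the threshold, the rate on type B alone equals the profitability of type H: λ·7.2/(1 + λ·3.8) = 8/13 = 0.6154.
Rearranging, λ(7.2 − 0.6154×3.8) = 0.6154, so λ = 0.6154/4.862 = 0.1266 per s.

0.127 per s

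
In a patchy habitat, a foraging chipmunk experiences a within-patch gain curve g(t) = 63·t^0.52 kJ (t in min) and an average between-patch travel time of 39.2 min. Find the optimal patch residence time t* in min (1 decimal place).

Maximise g(t)/(T+t): set derivative to zero → g'(t)(T+t) = g(t).
g'(t) = 0.52·63·t^-0.48. Setting 0.52·63·t^-0.48 = 63·t^0.52/(39.2+t) gives 0.52(39.2+t) = t, so 0.48·t = 0.52×39.2.
t* = 0.52×39.2/0.48 = 42.47 min.

42.5 min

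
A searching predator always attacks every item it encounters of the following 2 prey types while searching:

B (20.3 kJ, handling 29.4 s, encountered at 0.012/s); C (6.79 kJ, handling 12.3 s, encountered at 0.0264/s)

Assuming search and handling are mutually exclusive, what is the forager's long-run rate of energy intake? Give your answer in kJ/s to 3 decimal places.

R = Σλ_iE_i / (1 + Σλ_ih_i)
Numerator: 0.012×20.3 + 0.0264×6.79 = 0.4229
Denominator: 1 + 0.012×29.4 + 0.0264×12.3 = 1.678
R = 0.4229/1.678 = 0.2521 kJ/s

0.252 kJ/s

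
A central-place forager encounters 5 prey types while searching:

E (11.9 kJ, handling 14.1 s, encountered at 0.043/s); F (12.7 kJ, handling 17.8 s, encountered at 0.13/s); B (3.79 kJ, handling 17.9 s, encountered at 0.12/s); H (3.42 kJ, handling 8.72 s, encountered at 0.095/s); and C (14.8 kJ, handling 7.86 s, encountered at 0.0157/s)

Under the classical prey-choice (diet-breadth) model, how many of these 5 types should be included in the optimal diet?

Rank by E/h (kJ/s): C 1.88, E 0.844, F 0.713, H 0.392, B 0.212. Include each in turn until the next type's E/h falls below the running intake rate.
Rate on top 1: 0.2068. E: 0.844 > 0.2068 → include.
Rate on top 2: 0.4302. F: 0.713 > 0.4302 → include.
Rate on top 3: 0.5923. H: 0.392 < 0.5923 → exclude; stop.
Optimal diet: C, E, F — 3 of 5 types.

3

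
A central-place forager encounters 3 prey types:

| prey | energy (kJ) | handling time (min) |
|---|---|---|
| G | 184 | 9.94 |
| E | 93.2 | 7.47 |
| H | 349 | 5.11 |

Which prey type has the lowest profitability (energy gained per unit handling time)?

In descending order of E/h:
H: 349/5.11 = 68.3 kJ/min
G: 184/9.94 = 18.5 kJ/min
E: 93.2/7.47 = 12.5 kJ/min

E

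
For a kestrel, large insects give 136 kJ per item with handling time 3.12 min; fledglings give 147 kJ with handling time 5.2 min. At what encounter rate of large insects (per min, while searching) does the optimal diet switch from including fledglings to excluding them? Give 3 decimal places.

0.591 per min

The zero-one rule: include fledglings iff E₂/h₂ > λE₁/(1+λh₁). Equality gives the switch point.
λE₁h₂ = E₂ + λE₂h₁ ⇒ λ = E₂/(E₁h₂ − E₂h₁) = 147/(707.2 − 458.6) = 0.5914 per min.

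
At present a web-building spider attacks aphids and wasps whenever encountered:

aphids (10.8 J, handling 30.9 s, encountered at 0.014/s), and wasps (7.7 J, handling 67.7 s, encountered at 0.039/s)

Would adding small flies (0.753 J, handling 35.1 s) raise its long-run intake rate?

Current rate: (0.014×10.8 + 0.039×7.7)/(1 + 0.014×30.9 + 0.039×67.7) = 0.1109 J/s.
small flies: E/h = 0.753/35.1 = 0.02145 J/s.
Since 0.02145 < R, time spent handling small flies is better spent searching.

No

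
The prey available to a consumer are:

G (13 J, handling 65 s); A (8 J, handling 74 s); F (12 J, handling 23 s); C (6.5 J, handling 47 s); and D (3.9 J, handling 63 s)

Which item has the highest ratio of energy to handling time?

Profitability E/h (J/s): G = 13/65 = 0.2, A = 8/74 = 0.108, F = 12/23 = 0.522, C = 6.5/47 = 0.138, D = 3.9/63 = 0.0619.
Ranked: F > G > C > A > D.

F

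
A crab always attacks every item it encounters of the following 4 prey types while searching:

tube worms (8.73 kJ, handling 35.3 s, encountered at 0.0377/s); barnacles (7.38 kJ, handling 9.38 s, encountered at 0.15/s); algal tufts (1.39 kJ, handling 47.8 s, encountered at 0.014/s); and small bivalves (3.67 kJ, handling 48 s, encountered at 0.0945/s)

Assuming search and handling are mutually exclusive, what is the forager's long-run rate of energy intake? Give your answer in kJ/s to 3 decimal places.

Energy encountered per unit search time: 0.0377×8.73 + 0.15×7.38 + 0.014×1.39 + 0.0945×3.67 = 1.802 kJ/s.
Handling time per unit search time: 0.0377×35.3 + 0.15×9.38 + 0.014×47.8 + 0.0945×48 = 7.943.
Rate = 1.802/(1 + 7.943) = 0.2015 kJ/s.

0.202 kJ/s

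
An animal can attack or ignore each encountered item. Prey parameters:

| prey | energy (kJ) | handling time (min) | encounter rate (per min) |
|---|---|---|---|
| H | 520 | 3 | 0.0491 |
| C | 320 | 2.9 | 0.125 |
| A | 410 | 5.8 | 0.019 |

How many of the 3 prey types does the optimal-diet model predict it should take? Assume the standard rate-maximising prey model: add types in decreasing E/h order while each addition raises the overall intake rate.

3

E/h in descending order: H 173, C 110, A 70.7 kJ/min. The optimal diet is the largest prefix of this list for which every included type satisfies E_i/h_i > R on the types above it.
Rate on top 1: 22.25. C: 110 > 22.25 → include.
Rate on top 2: 43.4. A: 70.7 > 43.4 → include.
Optimal diet: H, C, A — 3 of 3 types.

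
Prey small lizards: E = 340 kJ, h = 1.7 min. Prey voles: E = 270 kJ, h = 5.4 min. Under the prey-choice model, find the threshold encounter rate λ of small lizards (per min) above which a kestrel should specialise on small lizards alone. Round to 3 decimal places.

0.196 per min

The zero-one rule: include voles iff E₂/h₂ > λE₁/(1+λh₁). Equality gives the switch point.
λE₁h₂ = E₂ + λE₂h₁ ⇒ λ = E₂/(E₁h₂ − E₂h₁) = 270/(1836 − 459) = 0.1961 per min.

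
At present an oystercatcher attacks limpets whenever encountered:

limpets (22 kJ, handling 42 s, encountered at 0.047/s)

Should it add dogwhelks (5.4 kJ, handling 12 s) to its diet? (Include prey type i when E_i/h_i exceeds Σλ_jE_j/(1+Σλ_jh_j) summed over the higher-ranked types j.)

Yes

On limpets alone, R = ΣλE/(1+Σλh) = 1.034/2.974 = 0.3477 kJ/s.
dogwhelks: E/h = 5.4/12 = 0.45 kJ/s.
Since 0.45 > R, including dogwhelks increases the long-run rate.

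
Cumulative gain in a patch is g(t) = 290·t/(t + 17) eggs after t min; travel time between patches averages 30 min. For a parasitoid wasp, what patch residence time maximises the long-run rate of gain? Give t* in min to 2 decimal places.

Optimal t* satisfies g'(t*) = g(t*)/(T + t*).
g'(t) = 290·17/(t + 17)². Setting 290·17/(t+17)² = 290t/[(t+17)(30+t)] gives 17(30+t) = t(t+17), so t² = 17×30 = 510.
t* = √510 = 22.58 min.

22.58 min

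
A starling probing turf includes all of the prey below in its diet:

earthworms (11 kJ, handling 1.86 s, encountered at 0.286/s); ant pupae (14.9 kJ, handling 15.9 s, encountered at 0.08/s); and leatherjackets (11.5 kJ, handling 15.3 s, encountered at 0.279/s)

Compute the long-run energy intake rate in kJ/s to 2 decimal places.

R = (0.286×11 + 0.08×14.9 + 0.279×11.5) / (1 + 0.286×1.86 + 0.08×15.9 + 0.279×15.3) = 7.546/7.073 = 1.067 kJ/s.

1.07 kJ/s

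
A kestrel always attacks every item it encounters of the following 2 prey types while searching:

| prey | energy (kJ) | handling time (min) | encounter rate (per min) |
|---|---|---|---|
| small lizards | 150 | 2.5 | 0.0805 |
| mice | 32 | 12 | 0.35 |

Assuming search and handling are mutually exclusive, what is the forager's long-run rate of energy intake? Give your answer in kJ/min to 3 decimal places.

R = (0.0805×150 + 0.35×32) / (1 + 0.0805×2.5 + 0.35×12) = 23.27/5.401 = 4.309 kJ/min.

4.309 kJ/min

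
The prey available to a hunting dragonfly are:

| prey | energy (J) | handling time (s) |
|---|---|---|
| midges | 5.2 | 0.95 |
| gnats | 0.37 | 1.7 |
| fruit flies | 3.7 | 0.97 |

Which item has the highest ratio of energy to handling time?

In descending order of E/h:
midges: 5.2/0.95 = 5.47 J/s
fruit flies: 3.7/0.97 = 3.81 J/s
gnats: 0.37/1.7 = 0.218 J/s

midges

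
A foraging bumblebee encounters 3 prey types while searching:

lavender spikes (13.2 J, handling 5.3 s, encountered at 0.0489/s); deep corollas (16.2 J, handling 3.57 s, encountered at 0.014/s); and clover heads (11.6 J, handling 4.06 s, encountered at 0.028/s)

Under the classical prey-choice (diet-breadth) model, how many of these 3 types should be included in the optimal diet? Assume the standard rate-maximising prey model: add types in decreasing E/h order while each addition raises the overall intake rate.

E/h in descending order: deep corollas 4.54, clover heads 2.86, lavender spikes 2.49 J/s. The optimal diet is the largest prefix of this list for which every included type satisfies E_i/h_i > R on the types above it.
Rate on top 1: 0.216. clover heads: 2.86 > 0.216 → include.
Rate on top 2: 0.474. lavender spikes: 2.49 > 0.474 → include.
Optimal diet: deep corollas, clover heads, lavender spikes — 3 of 3 types.

3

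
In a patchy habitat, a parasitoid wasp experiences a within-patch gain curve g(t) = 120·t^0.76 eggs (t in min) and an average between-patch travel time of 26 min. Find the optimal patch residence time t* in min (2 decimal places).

82.33 min

Maximise g(t)/(T+t): set derivative to zero → g'(t)(T+t) = g(t).
g'(t) = 0.76·120·t^-0.24. Setting 0.76·120·t^-0.24 = 120·t^0.76/(26+t) gives 0.76(26+t) = t, so 0.24·t = 0.76×26.
t* = 0.76×26/0.24 = 82.33 min.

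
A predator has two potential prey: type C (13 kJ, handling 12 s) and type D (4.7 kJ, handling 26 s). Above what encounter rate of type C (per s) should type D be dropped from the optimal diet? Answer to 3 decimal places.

0.017 per s

Drop type D once their profitability E₂/h₂ falls below the rate achievable on type C alone: E₂/h₂ = λE₁/(1 + λh₁).
Solve for λ: λE₁h₂ = E₂(1 + λh₁) → λ(E₁h₂ − E₂h₁) = E₂ → λ = E₂/(E₁h₂ − E₂h₁).
λ = 4.7/(13×26 − 4.7×12) = 4.7/281.6 = 0.01669 per s.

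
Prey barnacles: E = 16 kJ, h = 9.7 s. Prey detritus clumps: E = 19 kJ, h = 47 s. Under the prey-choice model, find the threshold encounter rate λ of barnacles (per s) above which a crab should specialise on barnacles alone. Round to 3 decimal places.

At the threshold, the rate on barnacles alone equals the profitability of detritus clumps: λ·16/(1 + λ·9.7) = 19/47 = 0.4043.
Rearranging, λ(16 − 0.4043×9.7) = 0.4043, so λ = 0.4043/12.08 = 0.03347 per s.

0.033 per s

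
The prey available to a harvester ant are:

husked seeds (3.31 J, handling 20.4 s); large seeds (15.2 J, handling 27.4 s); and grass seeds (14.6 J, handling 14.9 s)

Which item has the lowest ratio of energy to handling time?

In descending order of E/h:
grass seeds: 14.6/14.9 = 0.98 J/s
large seeds: 15.2/27.4 = 0.555 J/s
husked seeds: 3.31/20.4 = 0.162 J/s

husked seeds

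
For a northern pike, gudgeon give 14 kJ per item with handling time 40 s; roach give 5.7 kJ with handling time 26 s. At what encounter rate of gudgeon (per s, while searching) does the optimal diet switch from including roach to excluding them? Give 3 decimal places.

0.042 per s

Drop roach once their profitability E₂/h₂ falls below the rate achievable on gudgeon alone: E₂/h₂ = λE₁/(1 + λh₁).
Solve for λ: λE₁h₂ = E₂(1 + λh₁) → λ(E₁h₂ − E₂h₁) = E₂ → λ = E₂/(E₁h₂ − E₂h₁).
λ = 5.7/(14×26 − 5.7×40) = 5.7/136 = 0.04191 per s.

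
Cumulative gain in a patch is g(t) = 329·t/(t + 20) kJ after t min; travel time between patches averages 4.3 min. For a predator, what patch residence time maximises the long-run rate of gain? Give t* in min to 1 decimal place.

9.3 min

Maximise g(t)/(T+t): set derivative to zero → g'(t)(T+t) = g(t).
g'(t) = 329·20/(t + 20)². Setting 329·20/(t+20)² = 329t/[(t+20)(4.3+t)] gives 20(4.3+t) = t(t+20), so t² = 20×4.3 = 86.
t* = √86 = 9.274 min.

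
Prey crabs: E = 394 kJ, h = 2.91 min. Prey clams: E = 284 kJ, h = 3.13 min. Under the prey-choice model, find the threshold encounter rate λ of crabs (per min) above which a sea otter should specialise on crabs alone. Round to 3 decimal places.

0.698 per min

The zero-one rule: include clams iff E₂/h₂ > λE₁/(1+λh₁). Equality gives the switch point.
λE₁h₂ = E₂ + λE₂h₁ ⇒ λ = E₂/(E₁h₂ − E₂h₁) = 284/(1233 − 826.4) = 0.6982 per min.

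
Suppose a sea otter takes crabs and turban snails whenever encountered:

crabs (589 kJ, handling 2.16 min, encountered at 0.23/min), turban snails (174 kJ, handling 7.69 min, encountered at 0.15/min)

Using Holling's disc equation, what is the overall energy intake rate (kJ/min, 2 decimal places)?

60.96 kJ/min

Energy encountered per unit search time: 0.23×589 + 0.15×174 = 161.6 kJ/min.
Handling time per unit search time: 0.23×2.16 + 0.15×7.69 = 1.65.
Rate = 161.6/(1 + 1.65) = 60.96 kJ/min.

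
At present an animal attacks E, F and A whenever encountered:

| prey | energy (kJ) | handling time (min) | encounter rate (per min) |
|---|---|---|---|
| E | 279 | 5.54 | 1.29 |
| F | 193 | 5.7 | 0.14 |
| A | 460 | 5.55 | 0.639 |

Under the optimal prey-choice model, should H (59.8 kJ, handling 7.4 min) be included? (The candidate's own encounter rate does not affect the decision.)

No

Current rate: (1.29×279 + 0.14×193 + 0.639×460)/(1 + 1.29×5.54 + 0.14×5.7 + 0.639×5.55) = 54.51 kJ/min.
H: E/h = 59.8/7.4 = 8.081 kJ/min.
Since 8.081 < R, time spent handling H is better spent searching.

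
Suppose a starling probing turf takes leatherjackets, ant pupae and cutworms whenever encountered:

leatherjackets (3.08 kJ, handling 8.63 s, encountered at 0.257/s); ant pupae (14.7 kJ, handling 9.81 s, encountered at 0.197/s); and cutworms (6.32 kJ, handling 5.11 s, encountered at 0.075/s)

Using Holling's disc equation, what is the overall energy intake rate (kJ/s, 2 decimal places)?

0.75 kJ/s

R = (0.257×3.08 + 0.197×14.7 + 0.075×6.32) / (1 + 0.257×8.63 + 0.197×9.81 + 0.075×5.11) = 4.161/5.534 = 0.752 kJ/s.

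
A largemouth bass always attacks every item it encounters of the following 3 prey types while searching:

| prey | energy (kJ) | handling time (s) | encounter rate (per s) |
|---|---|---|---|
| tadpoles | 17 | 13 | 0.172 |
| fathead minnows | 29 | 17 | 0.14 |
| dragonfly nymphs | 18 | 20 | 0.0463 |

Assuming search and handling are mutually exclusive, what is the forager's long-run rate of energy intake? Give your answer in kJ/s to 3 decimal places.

R = (0.172×17 + 0.14×29 + 0.0463×18) / (1 + 0.172×13 + 0.14×17 + 0.0463×20) = 7.817/6.542 = 1.195 kJ/s.

1.195 kJ/s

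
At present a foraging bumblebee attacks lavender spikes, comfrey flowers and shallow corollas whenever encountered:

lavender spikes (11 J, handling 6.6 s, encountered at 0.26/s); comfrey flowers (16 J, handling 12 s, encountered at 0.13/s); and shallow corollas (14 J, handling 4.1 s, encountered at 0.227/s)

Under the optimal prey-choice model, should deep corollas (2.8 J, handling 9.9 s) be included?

Intake rate on the current diet: R = (0.26×11 + 0.13×16 + 0.227×14) / (1 + 0.26×6.6 + 0.13×12 + 0.227×4.1) = 8.118/5.207 = 1.559 J/s.
Profitability of deep corollas: 2.8/9.9 = 0.2828 J/s.
Since 0.2828 < R, time spent handling deep corollas is better spent searching.

No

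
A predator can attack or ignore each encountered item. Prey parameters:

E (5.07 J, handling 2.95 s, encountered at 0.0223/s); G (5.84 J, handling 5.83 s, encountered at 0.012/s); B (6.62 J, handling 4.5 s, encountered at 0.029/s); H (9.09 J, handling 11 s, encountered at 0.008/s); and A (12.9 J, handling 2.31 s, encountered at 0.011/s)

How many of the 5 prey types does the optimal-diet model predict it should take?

5

Profitabilities (E/h, J/s): A 5.58, E 1.72, B 1.47, G 1, H 0.826. Add prey in this order while the next type's profitability exceeds the intake rate on those already taken.
Rate on top 1: 0.1384. E: 1.72 > 0.1384 → include.
Rate on top 2: 0.2337. B: 1.47 > 0.2337 → include.
Rate on top 3: 0.3658. G: 1 > 0.3658 → include.
Rate on top 4: 0.4003. H: 0.826 > 0.4003 → include.
Optimal diet: A, E, B, G, H — 5 of 5 types.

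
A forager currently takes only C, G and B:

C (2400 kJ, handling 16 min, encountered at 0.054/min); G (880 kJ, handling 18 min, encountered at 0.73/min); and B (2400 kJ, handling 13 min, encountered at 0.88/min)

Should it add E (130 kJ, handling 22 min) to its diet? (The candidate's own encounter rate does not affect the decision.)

No

Intake rate on the current diet: R = (0.054×2400 + 0.73×880 + 0.88×2400) / (1 + 0.054×16 + 0.73×18 + 0.88×13) = 2884/26.44 = 109.1 kJ/min.
Profitability of E: 130/22 = 5.909 kJ/min.
5.909 < 109.1, so adding E would lower the average — exclude it.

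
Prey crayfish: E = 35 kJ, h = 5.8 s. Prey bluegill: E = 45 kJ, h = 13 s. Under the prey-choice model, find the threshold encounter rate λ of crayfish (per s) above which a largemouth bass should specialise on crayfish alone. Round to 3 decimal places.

The zero-one rule: include bluegill iff E₂/h₂ > λE₁/(1+λh₁). Equality gives the switch point.
λE₁h₂ = E₂ + λE₂h₁ ⇒ λ = E₂/(E₁h₂ − E₂h₁) = 45/(455 − 261) = 0.232 per s.

0.232 per s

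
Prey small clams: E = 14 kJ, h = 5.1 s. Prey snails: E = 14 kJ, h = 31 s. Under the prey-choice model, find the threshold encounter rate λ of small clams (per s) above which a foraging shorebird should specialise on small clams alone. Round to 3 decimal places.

Drop snails once their profitability E₂/h₂ falls below the rate achievable on small clams alone: E₂/h₂ = λE₁/(1 + λh₁).
Solve for λ: λE₁h₂ = E₂(1 + λh₁) → λ(E₁h₂ − E₂h₁) = E₂ → λ = E₂/(E₁h₂ − E₂h₁).
λ = 14/(14×31 − 14×5.1) = 14/362.6 = 0.03861 per s.

0.039 per s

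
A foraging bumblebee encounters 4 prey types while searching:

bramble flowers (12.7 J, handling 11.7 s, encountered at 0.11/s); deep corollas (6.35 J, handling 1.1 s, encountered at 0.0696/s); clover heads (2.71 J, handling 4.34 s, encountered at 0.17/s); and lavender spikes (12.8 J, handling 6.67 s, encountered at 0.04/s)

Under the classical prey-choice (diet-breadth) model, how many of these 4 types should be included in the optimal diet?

3

E/h in descending order: deep corollas 5.77, lavender spikes 1.92, bramble flowers 1.09, clover heads 0.624 J/s. The optimal diet is the largest prefix of this list for which every included type satisfies E_i/h_i > R on the types above it.
Rate on top 1: 0.4105. lavender spikes: 1.92 > 0.4105 → include.
Rate on top 2: 0.7101. bramble flowers: 1.09 > 0.7101 → include.
Rate on top 3: 0.8938. clover heads: 0.624 < 0.8938 → exclude; stop.
Optimal diet: deep corollas, lavender spikes, bramble flowers — 3 of 4 types.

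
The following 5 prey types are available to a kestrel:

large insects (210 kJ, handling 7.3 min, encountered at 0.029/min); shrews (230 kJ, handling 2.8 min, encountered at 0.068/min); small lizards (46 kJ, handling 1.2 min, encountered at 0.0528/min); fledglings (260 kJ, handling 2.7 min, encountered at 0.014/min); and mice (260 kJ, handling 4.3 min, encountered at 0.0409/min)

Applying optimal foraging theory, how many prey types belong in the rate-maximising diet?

Profitabilities (E/h, kJ/min): fledglings 96.3, shrews 82.1, mice 60.5, small lizards 38.3, large insects 28.8. Add prey in this order while the next type's profitability exceeds the intake rate on those already taken.
Rate on top 1: 3.507. shrews: 82.1 > 3.507 → include.
Rate on top 2: 15.7. mice: 60.5 > 15.7 → include.
Rate on top 3: 21.31. small lizards: 38.3 > 21.31 → include.
Rate on top 4: 22.04. large insects: 28.8 > 22.04 → include.
Optimal diet: fledglings, shrews, mice, small lizards, large insects — 5 of 5 types.

5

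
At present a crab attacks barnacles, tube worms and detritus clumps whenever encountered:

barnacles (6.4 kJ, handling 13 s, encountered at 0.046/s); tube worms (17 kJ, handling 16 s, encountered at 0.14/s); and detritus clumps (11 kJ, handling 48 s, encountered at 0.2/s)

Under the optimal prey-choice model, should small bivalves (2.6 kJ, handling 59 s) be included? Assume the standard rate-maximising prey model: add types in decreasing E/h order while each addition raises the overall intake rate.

No

On barnacles, tube worms and detritus clumps alone, R = ΣλE/(1+Σλh) = 4.874/13.44 = 0.3627 kJ/s.
small bivalves: E/h = 2.6/59 = 0.04407 kJ/s.
Since 0.04407 < R, time spent handling small bivalves is better spent searching.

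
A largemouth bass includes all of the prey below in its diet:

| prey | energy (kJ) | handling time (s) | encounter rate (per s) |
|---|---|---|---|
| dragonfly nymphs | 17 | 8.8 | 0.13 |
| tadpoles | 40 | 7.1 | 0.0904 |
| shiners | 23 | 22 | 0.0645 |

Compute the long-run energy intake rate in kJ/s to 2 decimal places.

R = Σλ_iE_i / (1 + Σλ_ih_i)
Numerator: 0.13×17 + 0.0904×40 + 0.0645×23 = 7.309
Denominator: 1 + 0.13×8.8 + 0.0904×7.1 + 0.0645×22 = 4.205
R = 7.309/4.205 = 1.738 kJ/s

1.74 kJ/s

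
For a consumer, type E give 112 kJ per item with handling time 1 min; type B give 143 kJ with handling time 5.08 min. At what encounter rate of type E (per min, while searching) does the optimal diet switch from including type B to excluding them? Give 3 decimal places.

The zero-one rule: include type B iff E₂/h₂ > λE₁/(1+λh₁). Equality gives the switch point.
λE₁h₂ = E₂ + λE₂h₁ ⇒ λ = E₂/(E₁h₂ − E₂h₁) = 143/(569 − 143) = 0.3357 per min.

0.336 per min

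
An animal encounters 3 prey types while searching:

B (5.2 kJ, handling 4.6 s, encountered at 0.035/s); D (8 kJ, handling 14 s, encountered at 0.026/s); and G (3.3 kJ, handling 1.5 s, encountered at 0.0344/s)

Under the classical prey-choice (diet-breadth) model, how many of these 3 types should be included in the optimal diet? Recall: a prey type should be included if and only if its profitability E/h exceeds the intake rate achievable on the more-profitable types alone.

E/h in descending order: G 2.2, B 1.13, D 0.571 kJ/s. The optimal diet is the largest prefix of this list for which every included type satisfies E_i/h_i > R on the types above it.
Rate on top 1: 0.1079. B: 1.13 > 0.1079 → include.
Rate on top 2: 0.2437. D: 0.571 > 0.2437 → include.
Optimal diet: G, B, D — 3 of 3 types.

3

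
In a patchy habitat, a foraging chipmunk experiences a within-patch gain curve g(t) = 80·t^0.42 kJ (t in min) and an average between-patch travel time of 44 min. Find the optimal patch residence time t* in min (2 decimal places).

Maximise g(t)/(T+t): set derivative to zero → g'(t)(T+t) = g(t).
g'(t) = 0.42·80·t^-0.58. Setting 0.42·80·t^-0.58 = 80·t^0.42/(44+t) gives 0.42(44+t) = t, so 0.58·t = 0.42×44.
t* = 0.42×44/0.58 = 31.86 min.

31.86 min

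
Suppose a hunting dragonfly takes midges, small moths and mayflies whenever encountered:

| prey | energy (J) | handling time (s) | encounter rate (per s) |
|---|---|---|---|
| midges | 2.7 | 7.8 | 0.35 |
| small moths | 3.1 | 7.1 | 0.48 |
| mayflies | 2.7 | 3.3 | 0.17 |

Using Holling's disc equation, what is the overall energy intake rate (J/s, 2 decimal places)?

R = Σλ_iE_i / (1 + Σλ_ih_i)
Numerator: 0.35×2.7 + 0.48×3.1 + 0.17×2.7 = 2.892
Denominator: 1 + 0.35×7.8 + 0.48×7.1 + 0.17×3.3 = 7.699
R = 2.892/7.699 = 0.3756 J/s

0.38 J/s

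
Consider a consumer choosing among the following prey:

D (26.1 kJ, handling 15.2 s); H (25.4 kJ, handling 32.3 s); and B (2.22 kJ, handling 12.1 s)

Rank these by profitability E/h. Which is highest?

D

Profitability E/h (kJ/s): D = 26.1/15.2 = 1.72, H = 25.4/32.3 = 0.786, B = 2.22/12.1 = 0.183.
Ranked: D > H > B.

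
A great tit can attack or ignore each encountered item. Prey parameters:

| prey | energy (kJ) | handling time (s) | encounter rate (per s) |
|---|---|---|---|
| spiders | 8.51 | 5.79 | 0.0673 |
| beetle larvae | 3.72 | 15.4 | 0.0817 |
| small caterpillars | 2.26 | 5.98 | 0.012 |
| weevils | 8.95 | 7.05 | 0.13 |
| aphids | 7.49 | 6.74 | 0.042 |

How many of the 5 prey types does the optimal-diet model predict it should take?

Profitabilities (E/h, kJ/s): spiders 1.47, weevils 1.27, aphids 1.11, small caterpillars 0.378, beetle larvae 0.242. Add prey in this order while the next type's profitability exceeds the intake rate on those already taken.
Rate on top 1: 0.4121. weevils: 1.27 > 0.4121 → include.
Rate on top 2: 0.7529. aphids: 1.11 > 0.7529 → include.
Rate on top 3: 0.792. small caterpillars: 0.378 < 0.792 → exclude; stop.
Optimal diet: spiders, weevils, aphids — 3 of 5 types.

3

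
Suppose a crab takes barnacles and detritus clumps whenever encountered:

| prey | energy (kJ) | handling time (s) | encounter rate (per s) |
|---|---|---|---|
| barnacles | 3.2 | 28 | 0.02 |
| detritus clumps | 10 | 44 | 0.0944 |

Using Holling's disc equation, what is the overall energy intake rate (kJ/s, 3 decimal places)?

Energy encountered per unit search time: 0.02×3.2 + 0.0944×10 = 1.008 kJ/s.
Handling time per unit search time: 0.02×28 + 0.0944×44 = 4.714.
Rate = 1.008/(1 + 4.714) = 0.1764 kJ/s.

0.176 kJ/s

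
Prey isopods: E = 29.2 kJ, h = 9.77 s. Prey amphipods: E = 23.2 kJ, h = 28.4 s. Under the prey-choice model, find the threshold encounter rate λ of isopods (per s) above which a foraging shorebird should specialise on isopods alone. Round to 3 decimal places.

Drop amphipods once their profitability E₂/h₂ falls below the rate achievable on isopods alone: E₂/h₂ = λE₁/(1 + λh₁).
Solve for λ: λE₁h₂ = E₂(1 + λh₁) → λ(E₁h₂ − E₂h₁) = E₂ → λ = E₂/(E₁h₂ − E₂h₁).
λ = 23.2/(29.2×28.4 − 23.2×9.77) = 23.2/602.6 = 0.0385 per s.

0.038 per s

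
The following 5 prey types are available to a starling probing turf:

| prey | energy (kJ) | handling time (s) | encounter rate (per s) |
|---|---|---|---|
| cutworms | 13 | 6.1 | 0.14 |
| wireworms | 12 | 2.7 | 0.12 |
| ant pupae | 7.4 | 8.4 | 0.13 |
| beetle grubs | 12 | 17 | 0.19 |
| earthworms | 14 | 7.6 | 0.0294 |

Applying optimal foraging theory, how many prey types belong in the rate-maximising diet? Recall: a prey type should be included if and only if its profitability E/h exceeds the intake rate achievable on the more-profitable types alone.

E/h in descending order: wireworms 4.44, cutworms 2.13, earthworms 1.84, ant pupae 0.881, beetle grubs 0.706 kJ/s. The optimal diet is the largest prefix of this list for which every included type satisfies E_i/h_i > R on the types above it.
Rate on top 1: 1.088. cutworms: 2.13 > 1.088 → include.
Rate on top 2: 1.497. earthworms: 1.84 > 1.497 → include.
Rate on top 3: 1.529. ant pupae: 0.881 < 1.529 → exclude; stop.
Optimal diet: wireworms, cutworms, earthworms — 3 of 5 types.

3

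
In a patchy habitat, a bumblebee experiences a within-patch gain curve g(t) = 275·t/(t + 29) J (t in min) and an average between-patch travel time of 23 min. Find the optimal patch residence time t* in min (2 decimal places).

25.83 min

Optimal t* satisfies g'(t*) = g(t*)/(T + t*).
g'(t) = 275·29/(t + 29)². Setting 275·29/(t+29)² = 275t/[(t+29)(23+t)] gives 29(23+t) = t(t+29), so t² = 29×23 = 667.
t* = √667 = 25.83 min.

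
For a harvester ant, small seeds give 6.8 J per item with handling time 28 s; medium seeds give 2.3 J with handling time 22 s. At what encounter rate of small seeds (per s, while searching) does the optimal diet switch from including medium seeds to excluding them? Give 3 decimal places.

0.027 per s

At the threshold, the rate on small seeds alone equals the profitability of medium seeds: λ·6.8/(1 + λ·28) = 2.3/22 = 0.1045.
Rearranging, λ(6.8 − 0.1045×28) = 0.1045, so λ = 0.1045/3.873 = 0.027 per s.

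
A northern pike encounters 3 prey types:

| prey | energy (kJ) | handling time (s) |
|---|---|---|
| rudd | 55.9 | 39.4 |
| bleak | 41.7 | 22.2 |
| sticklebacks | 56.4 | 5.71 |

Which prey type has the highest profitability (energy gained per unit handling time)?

Profitability E/h (kJ/s): rudd = 55.9/39.4 = 1.42, bleak = 41.7/22.2 = 1.88, sticklebacks = 56.4/5.71 = 9.88.
Ranked: sticklebacks > bleak > rudd.

sticklebacks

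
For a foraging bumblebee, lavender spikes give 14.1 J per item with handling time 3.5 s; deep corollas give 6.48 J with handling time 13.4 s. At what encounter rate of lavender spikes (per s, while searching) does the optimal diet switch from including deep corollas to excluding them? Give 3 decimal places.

Drop deep corollas once their profitability E₂/h₂ falls below the rate achievable on lavender spikes alone: E₂/h₂ = λE₁/(1 + λh₁).
Solve for λ: λE₁h₂ = E₂(1 + λh₁) → λ(E₁h₂ − E₂h₁) = E₂ → λ = E₂/(E₁h₂ − E₂h₁).
λ = 6.48/(14.1×13.4 − 6.48×3.5) = 6.48/166.3 = 0.03898 per s.

0.039 per s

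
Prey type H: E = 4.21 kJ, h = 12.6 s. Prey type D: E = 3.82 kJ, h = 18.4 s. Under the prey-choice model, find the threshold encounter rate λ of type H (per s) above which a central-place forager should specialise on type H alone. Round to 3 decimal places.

0.130 per s

At the threshold, the rate on type H alone equals the profitability of type D: λ·4.21/(1 + λ·12.6) = 3.82/18.4 = 0.2076.
Rearranging, λ(4.21 − 0.2076×12.6) = 0.2076, so λ = 0.2076/1.594 = 0.1302 per s.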